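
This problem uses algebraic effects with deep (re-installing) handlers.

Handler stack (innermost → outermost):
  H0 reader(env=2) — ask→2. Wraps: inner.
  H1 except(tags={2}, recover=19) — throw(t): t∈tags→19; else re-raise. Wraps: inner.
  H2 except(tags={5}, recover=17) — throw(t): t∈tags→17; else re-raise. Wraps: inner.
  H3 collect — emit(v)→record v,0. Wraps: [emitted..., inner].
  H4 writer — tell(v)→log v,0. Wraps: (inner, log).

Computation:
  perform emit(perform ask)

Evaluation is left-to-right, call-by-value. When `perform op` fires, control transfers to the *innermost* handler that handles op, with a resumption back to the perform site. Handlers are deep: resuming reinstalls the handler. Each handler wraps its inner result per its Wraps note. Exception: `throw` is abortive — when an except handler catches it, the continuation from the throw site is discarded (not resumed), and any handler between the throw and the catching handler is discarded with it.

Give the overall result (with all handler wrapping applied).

Answer: ([2, 0], ())

Evaluation trace:
ask @ H0 ⇒ 2
emit(2) @ H3 ⇒ out+=2
H0 returns 0
H1 returns 0
H2 returns 0
H3 returns [2, 0]
H4 returns ([2, 0], ())
= ([2, 0], ())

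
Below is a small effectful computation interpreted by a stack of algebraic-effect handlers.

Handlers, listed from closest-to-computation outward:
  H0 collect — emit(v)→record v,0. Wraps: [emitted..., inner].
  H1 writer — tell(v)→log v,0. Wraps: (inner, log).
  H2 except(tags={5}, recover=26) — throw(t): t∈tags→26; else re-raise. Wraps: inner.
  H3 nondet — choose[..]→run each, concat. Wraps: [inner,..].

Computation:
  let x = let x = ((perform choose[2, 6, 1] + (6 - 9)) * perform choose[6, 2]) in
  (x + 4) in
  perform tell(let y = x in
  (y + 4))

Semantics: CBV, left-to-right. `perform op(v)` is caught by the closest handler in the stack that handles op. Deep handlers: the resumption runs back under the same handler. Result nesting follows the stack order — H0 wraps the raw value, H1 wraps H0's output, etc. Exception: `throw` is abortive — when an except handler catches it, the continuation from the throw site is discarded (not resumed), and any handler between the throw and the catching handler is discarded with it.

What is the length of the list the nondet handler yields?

Step-by-step:
choose[2, 6, 1] @ H3
  branch[0] choose=2:
    choose[6, 2] @ H3
      branch[0] choose=6:
        tell(2) @ H1 ⇒ log+=2
        H0 returns [0]
        H1 returns ([0], (2))
        H2 returns ([0], (2))
        H3 returns [([0], (2))]
      branch[1] choose=2:
        tell(6) @ H1 ⇒ log+=6
        H0 returns [0]
        H1 returns ([0], (6))
        H2 returns ([0], (6))
        H3 returns [([0], (6))]
  branch[1] choose=6:
    choose[6, 2] @ H3
      branch[0] choose=6:
        tell(26) @ H1 ⇒ log+=26
        H0 returns [0]
        H1 returns ([0], (26))
        H2 returns ([0], (26))
        H3 returns [([0], (26))]
      branch[1] choose=2:
        tell(14) @ H1 ⇒ log+=14
        H0 returns [0]
        H1 returns ([0], (14))
        H2 returns ([0], (14))
        H3 returns [([0], (14))]
  branch[2] choose=1:
    choose[6, 2] @ H3
      branch[0] choose=6:
        tell(-4) @ H1 ⇒ log+=-4
        H0 returns [0]
        H1 returns ([0], (-4))
        H2 returns ([0], (-4))
        H3 returns [([0], (-4))]
      branch[1] choose=2:
        tell(4) @ H1 ⇒ log+=4
        H0 returns [0]
        H1 returns ([0], (4))
        H2 returns ([0], (4))
        H3 returns [([0], (4))]
= [([0], (2)), ([0], (6)), ([0], (26)), ([0], (14)), ([0], (-4)), ([0], (4))]

Answer: 6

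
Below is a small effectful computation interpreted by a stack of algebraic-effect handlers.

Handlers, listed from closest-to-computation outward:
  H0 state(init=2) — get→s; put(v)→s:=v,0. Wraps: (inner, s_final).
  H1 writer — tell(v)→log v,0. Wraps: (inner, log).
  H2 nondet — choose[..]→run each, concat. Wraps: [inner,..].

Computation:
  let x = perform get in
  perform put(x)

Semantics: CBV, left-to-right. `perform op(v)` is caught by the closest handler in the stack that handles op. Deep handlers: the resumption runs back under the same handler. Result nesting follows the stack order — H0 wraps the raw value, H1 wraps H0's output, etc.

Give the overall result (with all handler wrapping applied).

Answer: [((0, 2), ())]

Step-by-step:
get @ H0 ⇒ 2
put(2) @ H0 ⇒ s:=2
H0 returns (0, 2)
H1 returns ((0, 2), ())
H2 returns [((0, 2), ())]
= [((0, 2), ())]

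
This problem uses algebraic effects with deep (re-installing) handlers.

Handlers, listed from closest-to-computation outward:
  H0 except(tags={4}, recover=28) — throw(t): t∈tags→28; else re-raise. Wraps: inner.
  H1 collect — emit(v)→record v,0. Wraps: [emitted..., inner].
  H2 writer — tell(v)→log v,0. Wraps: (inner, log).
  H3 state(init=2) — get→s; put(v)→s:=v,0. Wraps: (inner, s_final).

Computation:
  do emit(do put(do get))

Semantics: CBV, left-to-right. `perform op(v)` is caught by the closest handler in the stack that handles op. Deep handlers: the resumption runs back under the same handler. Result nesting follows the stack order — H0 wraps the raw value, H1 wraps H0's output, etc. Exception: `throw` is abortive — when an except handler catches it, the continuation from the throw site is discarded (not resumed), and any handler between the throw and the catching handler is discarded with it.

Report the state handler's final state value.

Answer: 2

Working:
get @ H3 ⇒ 2
put(2) @ H3 ⇒ s:=2
emit(0) @ H1 ⇒ out+=0
H0 returns 0
H1 returns [0, 0]
H2 returns ([0, 0], ())
H3 returns (([0, 0], ()), 2)
= (([0, 0], ()), 2)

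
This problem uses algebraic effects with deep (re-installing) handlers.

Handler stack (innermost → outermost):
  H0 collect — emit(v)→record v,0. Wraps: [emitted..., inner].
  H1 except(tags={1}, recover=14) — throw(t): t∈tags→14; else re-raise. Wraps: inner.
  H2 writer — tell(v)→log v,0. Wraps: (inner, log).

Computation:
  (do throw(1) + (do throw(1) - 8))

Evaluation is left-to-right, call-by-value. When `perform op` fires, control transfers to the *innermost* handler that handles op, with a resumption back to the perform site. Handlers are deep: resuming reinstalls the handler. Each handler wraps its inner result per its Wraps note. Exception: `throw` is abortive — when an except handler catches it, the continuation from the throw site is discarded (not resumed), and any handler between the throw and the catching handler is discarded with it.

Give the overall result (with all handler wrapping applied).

Evaluation trace:
throw(1) @ H1 caught ⇒ 14
H2 returns (14, ())
= (14, ())

Answer: (14, ())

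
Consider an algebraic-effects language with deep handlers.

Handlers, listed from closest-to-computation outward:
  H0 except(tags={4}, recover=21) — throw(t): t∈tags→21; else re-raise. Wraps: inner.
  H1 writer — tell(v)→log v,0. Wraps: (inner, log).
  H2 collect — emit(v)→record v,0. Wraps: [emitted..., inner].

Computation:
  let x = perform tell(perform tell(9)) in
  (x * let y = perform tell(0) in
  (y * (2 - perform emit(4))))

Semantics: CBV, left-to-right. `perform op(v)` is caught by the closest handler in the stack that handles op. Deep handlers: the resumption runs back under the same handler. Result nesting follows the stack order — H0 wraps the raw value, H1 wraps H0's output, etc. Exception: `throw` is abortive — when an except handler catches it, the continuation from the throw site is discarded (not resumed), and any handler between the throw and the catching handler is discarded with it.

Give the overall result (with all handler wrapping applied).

Step-by-step:
tell(9) @ H1 ⇒ log+=9
tell(0) @ H1 ⇒ log+=0
tell(0) @ H1 ⇒ log+=0
emit(4) @ H2 ⇒ out+=4
H0 returns 0
H1 returns (0, (9, 0, 0))
H2 returns [4, (0, (9, 0, 0))]
= [4, (0, (9, 0, 0))]

Answer: [4, (0, (9, 0, 0))]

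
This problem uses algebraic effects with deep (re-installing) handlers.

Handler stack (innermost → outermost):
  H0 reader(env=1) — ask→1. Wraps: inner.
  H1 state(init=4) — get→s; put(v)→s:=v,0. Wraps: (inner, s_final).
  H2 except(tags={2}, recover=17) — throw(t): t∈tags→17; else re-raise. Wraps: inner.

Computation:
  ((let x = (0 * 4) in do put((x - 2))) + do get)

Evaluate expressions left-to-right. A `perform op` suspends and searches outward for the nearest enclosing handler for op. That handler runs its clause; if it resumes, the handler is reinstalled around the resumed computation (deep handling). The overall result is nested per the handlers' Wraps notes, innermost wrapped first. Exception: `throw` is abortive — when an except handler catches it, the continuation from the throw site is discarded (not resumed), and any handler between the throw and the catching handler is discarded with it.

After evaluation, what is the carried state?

Answer: -2

Working:
put(-2) @ H1 ⇒ s:=-2
get @ H1 ⇒ -2
H0 returns -2
H1 returns (-2, -2)
H2 returns (-2, -2)
= (-2, -2)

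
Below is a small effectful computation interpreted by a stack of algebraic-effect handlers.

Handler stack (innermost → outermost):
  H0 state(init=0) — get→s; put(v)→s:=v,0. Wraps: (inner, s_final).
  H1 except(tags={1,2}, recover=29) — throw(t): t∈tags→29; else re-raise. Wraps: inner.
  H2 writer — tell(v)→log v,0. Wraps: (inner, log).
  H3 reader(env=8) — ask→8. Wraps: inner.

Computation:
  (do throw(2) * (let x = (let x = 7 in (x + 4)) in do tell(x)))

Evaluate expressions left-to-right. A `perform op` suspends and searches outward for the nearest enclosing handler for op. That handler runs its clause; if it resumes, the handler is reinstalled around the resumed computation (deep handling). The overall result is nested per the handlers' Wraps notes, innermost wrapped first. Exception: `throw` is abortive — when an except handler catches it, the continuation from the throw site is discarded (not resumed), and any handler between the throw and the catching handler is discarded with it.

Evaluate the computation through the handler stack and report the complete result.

Evaluation trace:
throw(2) @ H1 caught ⇒ 29
H2 returns (29, ())
H3 returns (29, ())
= (29, ())

Answer: (29, ())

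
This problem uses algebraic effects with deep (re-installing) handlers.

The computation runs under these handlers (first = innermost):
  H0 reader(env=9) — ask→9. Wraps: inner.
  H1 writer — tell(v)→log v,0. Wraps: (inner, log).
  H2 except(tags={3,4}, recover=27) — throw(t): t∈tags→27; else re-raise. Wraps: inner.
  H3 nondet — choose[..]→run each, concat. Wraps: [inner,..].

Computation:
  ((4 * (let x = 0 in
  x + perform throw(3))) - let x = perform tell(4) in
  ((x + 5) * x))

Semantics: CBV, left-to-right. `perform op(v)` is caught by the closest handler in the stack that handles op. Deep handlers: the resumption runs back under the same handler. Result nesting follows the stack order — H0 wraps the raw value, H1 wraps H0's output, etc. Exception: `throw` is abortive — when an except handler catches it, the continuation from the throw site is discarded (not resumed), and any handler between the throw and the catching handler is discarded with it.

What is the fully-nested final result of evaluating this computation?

Answer: [27]

Working:
throw(3) @ H2 caught ⇒ 27
H3 returns [27]
= [27]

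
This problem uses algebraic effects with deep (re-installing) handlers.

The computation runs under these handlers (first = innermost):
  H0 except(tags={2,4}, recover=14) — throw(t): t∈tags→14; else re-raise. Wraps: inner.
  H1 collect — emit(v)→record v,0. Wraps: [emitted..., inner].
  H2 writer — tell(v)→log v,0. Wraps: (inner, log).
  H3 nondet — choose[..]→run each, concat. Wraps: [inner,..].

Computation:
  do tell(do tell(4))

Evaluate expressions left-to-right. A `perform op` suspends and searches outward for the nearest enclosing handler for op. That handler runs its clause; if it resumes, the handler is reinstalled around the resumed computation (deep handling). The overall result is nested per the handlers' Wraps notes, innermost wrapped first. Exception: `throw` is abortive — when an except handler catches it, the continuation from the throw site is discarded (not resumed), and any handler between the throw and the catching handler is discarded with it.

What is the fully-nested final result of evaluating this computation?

Answer: [([0], (4, 0))]

Evaluation trace:
tell(4) @ H2 ⇒ log+=4
tell(0) @ H2 ⇒ log+=0
H0 returns 0
H1 returns [0]
H2 returns ([0], (4, 0))
H3 returns [([0], (4, 0))]
= [([0], (4, 0))]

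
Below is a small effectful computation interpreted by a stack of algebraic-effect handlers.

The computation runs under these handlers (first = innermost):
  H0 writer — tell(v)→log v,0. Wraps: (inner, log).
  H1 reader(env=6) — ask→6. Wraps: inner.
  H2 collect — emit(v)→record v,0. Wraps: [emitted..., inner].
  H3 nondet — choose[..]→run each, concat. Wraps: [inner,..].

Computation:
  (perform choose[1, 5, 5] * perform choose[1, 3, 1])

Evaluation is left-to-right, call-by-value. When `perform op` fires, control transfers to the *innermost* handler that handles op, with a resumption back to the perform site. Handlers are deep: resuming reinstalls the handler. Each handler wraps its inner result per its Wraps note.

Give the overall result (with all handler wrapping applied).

Step-by-step:
choose[1, 5, 5] @ H3
  branch[0] choose=1:
    choose[1, 3, 1] @ H3
      branch[0] choose=1:
        H0 returns (1, ())
        H1 returns (1, ())
        H2 returns [(1, ())]
        H3 returns [[(1, ())]]
      branch[1] choose=3:
        H0 returns (3, ())
        H1 returns (3, ())
        H2 returns [(3, ())]
        H3 returns [[(3, ())]]
      branch[2] choose=1:
        H0 returns (1, ())
        H1 returns (1, ())
        H2 returns [(1, ())]
        H3 returns [[(1, ())]]
  branch[1] choose=5:
    choose[1, 3, 1] @ H3
      branch[0] choose=1:
        H0 returns (5, ())
        H1 returns (5, ())
        H2 returns [(5, ())]
        H3 returns [[(5, ())]]
      branch[1] choose=3:
        H0 returns (15, ())
        H1 returns (15, ())
        H2 returns [(15, ())]
        H3 returns [[(15, ())]]
      branch[2] choose=1:
        H0 returns (5, ())
        H1 returns (5, ())
        H2 returns [(5, ())]
        H3 returns [[(5, ())]]
  branch[2] choose=5:
    choose[1, 3, 1] @ H3
      branch[0] choose=1:
        H0 returns (5, ())
        H1 returns (5, ())
        H2 returns [(5, ())]
        H3 returns [[(5, ())]]
      branch[1] choose=3:
        H0 returns (15, ())
        H1 returns (15, ())
        H2 returns [(15, ())]
        H3 returns [[(15, ())]]
      branch[2] choose=1:
        H0 returns (5, ())
        H1 returns (5, ())
        H2 returns [(5, ())]
        H3 returns [[(5, ())]]
= [[(1, ())], [(3, ())], [(1, ())], [(5, ())], [(15, ())], [(5, ())], [(5, ())], [(15, ())], [(5, ())]]

Answer: [[(1, ())], [(3, ())], [(1, ())], [(5, ())], [(15, ())], [(5, ())], [(5, ())], [(15, ())], [(5, ())]]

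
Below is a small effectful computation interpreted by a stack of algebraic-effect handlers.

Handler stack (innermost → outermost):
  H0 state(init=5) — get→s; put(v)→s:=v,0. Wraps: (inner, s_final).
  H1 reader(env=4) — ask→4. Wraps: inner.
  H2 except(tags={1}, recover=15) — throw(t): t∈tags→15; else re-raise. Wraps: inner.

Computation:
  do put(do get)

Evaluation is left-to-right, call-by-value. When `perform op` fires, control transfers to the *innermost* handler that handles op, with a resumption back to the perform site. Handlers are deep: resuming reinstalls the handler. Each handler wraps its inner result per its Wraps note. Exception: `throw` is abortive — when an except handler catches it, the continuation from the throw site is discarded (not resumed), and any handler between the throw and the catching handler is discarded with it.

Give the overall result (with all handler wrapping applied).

Answer: (0, 5)

Step-by-step:
get @ H0 ⇒ 5
put(5) @ H0 ⇒ s:=5
H0 returns (0, 5)
H1 returns (0, 5)
H2 returns (0, 5)
= (0, 5)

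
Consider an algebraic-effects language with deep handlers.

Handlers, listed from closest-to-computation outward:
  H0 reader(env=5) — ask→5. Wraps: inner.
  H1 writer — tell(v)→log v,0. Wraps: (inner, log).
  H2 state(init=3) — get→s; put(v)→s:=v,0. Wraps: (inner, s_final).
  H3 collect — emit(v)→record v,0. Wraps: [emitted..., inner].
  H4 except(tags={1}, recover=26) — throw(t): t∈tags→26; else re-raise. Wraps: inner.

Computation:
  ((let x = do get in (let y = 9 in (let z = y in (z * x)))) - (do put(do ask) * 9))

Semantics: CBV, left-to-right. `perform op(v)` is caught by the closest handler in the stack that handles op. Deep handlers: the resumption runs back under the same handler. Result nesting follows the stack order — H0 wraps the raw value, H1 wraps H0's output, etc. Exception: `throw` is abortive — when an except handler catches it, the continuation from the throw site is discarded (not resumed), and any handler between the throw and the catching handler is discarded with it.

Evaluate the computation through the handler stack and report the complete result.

Evaluation trace:
get @ H2 ⇒ 3
ask @ H0 ⇒ 5
put(5) @ H2 ⇒ s:=5
H0 returns 27
H1 returns (27, ())
H2 returns ((27, ()), 5)
H3 returns [((27, ()), 5)]
H4 returns [((27, ()), 5)]
= [((27, ()), 5)]

Answer: [((27, ()), 5)]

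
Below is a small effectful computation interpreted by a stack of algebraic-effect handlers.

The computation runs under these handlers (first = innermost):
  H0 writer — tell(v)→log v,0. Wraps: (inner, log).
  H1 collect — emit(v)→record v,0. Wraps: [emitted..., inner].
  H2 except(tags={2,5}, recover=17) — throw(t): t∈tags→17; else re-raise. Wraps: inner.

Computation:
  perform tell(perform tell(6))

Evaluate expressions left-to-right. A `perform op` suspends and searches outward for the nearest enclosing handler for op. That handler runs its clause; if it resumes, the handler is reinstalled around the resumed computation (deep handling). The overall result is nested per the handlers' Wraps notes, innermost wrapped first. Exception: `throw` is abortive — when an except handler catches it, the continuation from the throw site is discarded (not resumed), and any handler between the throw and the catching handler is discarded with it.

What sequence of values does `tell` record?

Answer: (6, 0)

Working:
tell(6) @ H0 ⇒ log+=6
tell(0) @ H0 ⇒ log+=0
H0 returns (0, (6, 0))
H1 returns [(0, (6, 0))]
H2 returns [(0, (6, 0))]
= [(0, (6, 0))]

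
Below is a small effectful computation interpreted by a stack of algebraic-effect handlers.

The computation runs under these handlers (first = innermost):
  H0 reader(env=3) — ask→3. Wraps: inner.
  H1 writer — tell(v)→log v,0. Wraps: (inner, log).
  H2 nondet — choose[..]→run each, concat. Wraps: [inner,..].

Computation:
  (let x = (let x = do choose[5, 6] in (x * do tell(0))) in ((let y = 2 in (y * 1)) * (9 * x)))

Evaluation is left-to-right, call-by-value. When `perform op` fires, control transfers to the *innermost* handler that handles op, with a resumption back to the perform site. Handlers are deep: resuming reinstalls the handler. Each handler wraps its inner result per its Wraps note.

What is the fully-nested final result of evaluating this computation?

Answer: [(0, (0)), (0, (0))]

Working:
choose[5, 6] @ H2
  branch[0] choose=5:
    tell(0) @ H1 ⇒ log+=0
    H0 returns 0
    H1 returns (0, (0))
    H2 returns [(0, (0))]
  branch[1] choose=6:
    tell(0) @ H1 ⇒ log+=0
    H0 returns 0
    H1 returns (0, (0))
    H2 returns [(0, (0))]
= [(0, (0)), (0, (0))]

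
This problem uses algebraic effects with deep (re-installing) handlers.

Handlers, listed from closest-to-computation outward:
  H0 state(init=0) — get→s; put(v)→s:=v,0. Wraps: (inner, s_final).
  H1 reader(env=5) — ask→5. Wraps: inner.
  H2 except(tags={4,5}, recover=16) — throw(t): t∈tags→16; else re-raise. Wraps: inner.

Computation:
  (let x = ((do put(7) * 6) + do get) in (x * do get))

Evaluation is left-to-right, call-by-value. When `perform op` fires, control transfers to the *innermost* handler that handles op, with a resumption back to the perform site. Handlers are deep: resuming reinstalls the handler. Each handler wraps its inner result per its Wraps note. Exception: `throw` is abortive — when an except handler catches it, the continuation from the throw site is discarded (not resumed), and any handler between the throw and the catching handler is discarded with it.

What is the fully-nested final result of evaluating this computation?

Answer: (49, 7)

Step-by-step:
put(7) @ H0 ⇒ s:=7
get @ H0 ⇒ 7
get @ H0 ⇒ 7
H0 returns (49, 7)
H1 returns (49, 7)
H2 returns (49, 7)
= (49, 7)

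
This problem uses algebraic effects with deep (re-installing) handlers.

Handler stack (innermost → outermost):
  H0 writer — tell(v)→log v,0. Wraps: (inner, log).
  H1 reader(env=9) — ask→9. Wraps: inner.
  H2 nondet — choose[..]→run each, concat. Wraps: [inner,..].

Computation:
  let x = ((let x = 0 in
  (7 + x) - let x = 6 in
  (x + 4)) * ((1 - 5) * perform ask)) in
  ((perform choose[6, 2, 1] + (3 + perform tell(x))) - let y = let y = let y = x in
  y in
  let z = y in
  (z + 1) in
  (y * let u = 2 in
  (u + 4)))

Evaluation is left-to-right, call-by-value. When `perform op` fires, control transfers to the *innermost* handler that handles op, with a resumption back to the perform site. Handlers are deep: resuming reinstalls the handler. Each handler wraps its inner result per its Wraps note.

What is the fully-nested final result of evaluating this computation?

Answer: [(-645, (108)), (-649, (108)), (-650, (108))]

Working:
ask @ H1 ⇒ 9
choose[6, 2, 1] @ H2
  branch[0] choose=6:
    tell(108) @ H0 ⇒ log+=108
    H0 returns (-645, (108))
    H1 returns (-645, (108))
    H2 returns [(-645, (108))]
  branch[1] choose=2:
    tell(108) @ H0 ⇒ log+=108
    H0 returns (-649, (108))
    H1 returns (-649, (108))
    H2 returns [(-649, (108))]
  branch[2] choose=1:
    tell(108) @ H0 ⇒ log+=108
    H0 returns (-650, (108))
    H1 returns (-650, (108))
    H2 returns [(-650, (108))]
= [(-645, (108)), (-649, (108)), (-650, (108))]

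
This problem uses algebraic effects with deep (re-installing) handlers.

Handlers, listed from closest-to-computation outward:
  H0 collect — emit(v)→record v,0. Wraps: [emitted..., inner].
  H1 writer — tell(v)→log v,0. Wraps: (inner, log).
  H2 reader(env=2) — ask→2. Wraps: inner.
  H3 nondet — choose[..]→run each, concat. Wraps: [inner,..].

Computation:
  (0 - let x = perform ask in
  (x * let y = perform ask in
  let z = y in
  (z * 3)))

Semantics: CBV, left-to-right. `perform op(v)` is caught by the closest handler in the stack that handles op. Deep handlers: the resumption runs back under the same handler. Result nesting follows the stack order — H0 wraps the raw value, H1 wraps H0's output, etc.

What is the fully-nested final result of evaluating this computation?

Evaluation trace:
ask @ H2 ⇒ 2
ask @ H2 ⇒ 2
H0 returns [-12]
H1 returns ([-12], ())
H2 returns ([-12], ())
H3 returns [([-12], ())]
= [([-12], ())]

Answer: [([-12], ())]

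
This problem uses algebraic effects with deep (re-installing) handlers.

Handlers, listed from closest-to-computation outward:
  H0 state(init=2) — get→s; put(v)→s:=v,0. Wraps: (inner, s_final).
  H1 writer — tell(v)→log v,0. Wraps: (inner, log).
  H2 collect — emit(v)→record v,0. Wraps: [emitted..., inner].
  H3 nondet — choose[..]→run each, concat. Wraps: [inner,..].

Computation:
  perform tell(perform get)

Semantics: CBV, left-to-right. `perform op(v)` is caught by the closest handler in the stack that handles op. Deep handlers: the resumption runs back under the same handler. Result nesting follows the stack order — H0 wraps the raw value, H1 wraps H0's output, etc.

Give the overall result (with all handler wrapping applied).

Answer: [[((0, 2), (2))]]

Evaluation trace:
get @ H0 ⇒ 2
tell(2) @ H1 ⇒ log+=2
H0 returns (0, 2)
H1 returns ((0, 2), (2))
H2 returns [((0, 2), (2))]
H3 returns [[((0, 2), (2))]]
= [[((0, 2), (2))]]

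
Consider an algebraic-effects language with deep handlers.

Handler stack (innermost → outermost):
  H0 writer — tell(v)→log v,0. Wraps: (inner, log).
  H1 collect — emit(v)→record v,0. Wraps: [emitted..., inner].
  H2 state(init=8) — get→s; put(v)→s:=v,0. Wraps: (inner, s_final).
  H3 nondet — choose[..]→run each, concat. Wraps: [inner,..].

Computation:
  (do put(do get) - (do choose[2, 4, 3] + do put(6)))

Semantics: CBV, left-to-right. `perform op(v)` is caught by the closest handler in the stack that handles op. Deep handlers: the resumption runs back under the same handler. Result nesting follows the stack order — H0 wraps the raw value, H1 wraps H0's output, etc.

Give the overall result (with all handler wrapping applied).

Answer: [([(-2, ())], 6), ([(-4, ())], 6), ([(-3, ())], 6)]

Step-by-step:
get @ H2 ⇒ 8
put(8) @ H2 ⇒ s:=8
choose[2, 4, 3] @ H3
  branch[0] choose=2:
    put(6) @ H2 ⇒ s:=6
    H0 returns (-2, ())
    H1 returns [(-2, ())]
    H2 returns ([(-2, ())], 6)
    H3 returns [([(-2, ())], 6)]
  branch[1] choose=4:
    put(6) @ H2 ⇒ s:=6
    H0 returns (-4, ())
    H1 returns [(-4, ())]
    H2 returns ([(-4, ())], 6)
    H3 returns [([(-4, ())], 6)]
  branch[2] choose=3:
    put(6) @ H2 ⇒ s:=6
    H0 returns (-3, ())
    H1 returns [(-3, ())]
    H2 returns ([(-3, ())], 6)
    H3 returns [([(-3, ())], 6)]
= [([(-2, ())], 6), ([(-4, ())], 6), ([(-3, ())], 6)]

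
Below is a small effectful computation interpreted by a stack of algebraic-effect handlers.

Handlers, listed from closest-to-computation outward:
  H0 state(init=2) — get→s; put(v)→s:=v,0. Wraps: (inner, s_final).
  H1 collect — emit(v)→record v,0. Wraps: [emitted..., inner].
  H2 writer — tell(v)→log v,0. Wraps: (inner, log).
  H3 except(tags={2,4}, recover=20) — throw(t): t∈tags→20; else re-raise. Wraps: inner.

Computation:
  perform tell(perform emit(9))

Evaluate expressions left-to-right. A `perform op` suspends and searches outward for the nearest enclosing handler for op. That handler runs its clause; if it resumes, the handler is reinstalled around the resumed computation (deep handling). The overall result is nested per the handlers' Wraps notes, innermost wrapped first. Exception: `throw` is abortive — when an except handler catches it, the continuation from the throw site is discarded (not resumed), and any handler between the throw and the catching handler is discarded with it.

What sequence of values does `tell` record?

Answer: (0)

Working:
emit(9) @ H1 ⇒ out+=9
tell(0) @ H2 ⇒ log+=0
H0 returns (0, 2)
H1 returns [9, (0, 2)]
H2 returns ([9, (0, 2)], (0))
H3 returns ([9, (0, 2)], (0))
= ([9, (0, 2)], (0))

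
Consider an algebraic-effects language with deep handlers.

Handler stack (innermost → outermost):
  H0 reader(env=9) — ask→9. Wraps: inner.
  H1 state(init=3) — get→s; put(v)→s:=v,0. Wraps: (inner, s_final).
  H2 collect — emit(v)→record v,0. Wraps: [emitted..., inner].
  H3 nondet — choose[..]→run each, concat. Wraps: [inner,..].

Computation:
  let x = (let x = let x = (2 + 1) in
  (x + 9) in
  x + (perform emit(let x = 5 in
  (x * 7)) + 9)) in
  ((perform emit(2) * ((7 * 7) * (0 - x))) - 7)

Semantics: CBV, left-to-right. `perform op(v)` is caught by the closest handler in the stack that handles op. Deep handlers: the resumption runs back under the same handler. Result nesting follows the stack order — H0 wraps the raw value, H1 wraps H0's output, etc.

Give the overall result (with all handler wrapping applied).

Step-by-step:
emit(35) @ H2 ⇒ out+=35
emit(2) @ H2 ⇒ out+=2
H0 returns -7
H1 returns (-7, 3)
H2 returns [35, 2, (-7, 3)]
H3 returns [[35, 2, (-7, 3)]]
= [[35, 2, (-7, 3)]]

Answer: [[35, 2, (-7, 3)]]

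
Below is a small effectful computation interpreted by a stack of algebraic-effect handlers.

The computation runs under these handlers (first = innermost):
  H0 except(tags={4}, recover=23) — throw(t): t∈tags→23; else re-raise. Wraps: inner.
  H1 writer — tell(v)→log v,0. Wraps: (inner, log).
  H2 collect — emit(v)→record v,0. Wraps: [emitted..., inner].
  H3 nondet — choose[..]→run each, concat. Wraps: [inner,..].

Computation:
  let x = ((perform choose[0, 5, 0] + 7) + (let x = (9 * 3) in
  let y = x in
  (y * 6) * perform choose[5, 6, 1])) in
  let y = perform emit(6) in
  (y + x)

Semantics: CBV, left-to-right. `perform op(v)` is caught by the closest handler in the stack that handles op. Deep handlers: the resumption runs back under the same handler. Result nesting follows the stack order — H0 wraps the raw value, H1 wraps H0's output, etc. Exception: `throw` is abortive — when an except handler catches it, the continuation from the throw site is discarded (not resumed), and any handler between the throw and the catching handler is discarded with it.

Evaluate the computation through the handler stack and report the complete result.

Answer: [[6, (817, ())], [6, (979, ())], [6, (169, ())], [6, (822, ())], [6, (984, ())], [6, (174, ())], [6, (817, ())], [6, (979, ())], [6, (169, ())]]

Working:
choose[0, 5, 0] @ H3
  branch[0] choose=0:
    choose[5, 6, 1] @ H3
      branch[0] choose=5:
        emit(6) @ H2 ⇒ out+=6
        H0 returns 817
        H1 returns (817, ())
        H2 returns [6, (817, ())]
        H3 returns [[6, (817, ())]]
      branch[1] choose=6:
        emit(6) @ H2 ⇒ out+=6
        H0 returns 979
        H1 returns (979, ())
        H2 returns [6, (979, ())]
        H3 returns [[6, (979, ())]]
      branch[2] choose=1:
        emit(6) @ H2 ⇒ out+=6
        H0 returns 169
        H1 returns (169, ())
        H2 returns [6, (169, ())]
        H3 returns [[6, (169, ())]]
  branch[1] choose=5:
    choose[5, 6, 1] @ H3
      branch[0] choose=5:
        emit(6) @ H2 ⇒ out+=6
        H0 returns 822
        H1 returns (822, ())
        H2 returns [6, (822, ())]
        H3 returns [[6, (822, ())]]
      branch[1] choose=6:
        emit(6) @ H2 ⇒ out+=6
        H0 returns 984
        H1 returns (984, ())
        H2 returns [6, (984, ())]
        H3 returns [[6, (984, ())]]
      branch[2] choose=1:
        emit(6) @ H2 ⇒ out+=6
        H0 returns 174
        H1 returns (174, ())
        H2 returns [6, (174, ())]
        H3 returns [[6, (174, ())]]
  branch[2] choose=0:
    choose[5, 6, 1] @ H3
      branch[0] choose=5:
        emit(6) @ H2 ⇒ out+=6
        H0 returns 817
        H1 returns (817, ())
        H2 returns [6, (817, ())]
        H3 returns [[6, (817, ())]]
      branch[1] choose=6:
        emit(6) @ H2 ⇒ out+=6
        H0 returns 979
        H1 returns (979, ())
        H2 returns [6, (979, ())]
        H3 returns [[6, (979, ())]]
      branch[2] choose=1:
        emit(6) @ H2 ⇒ out+=6
        H0 returns 169
        H1 returns (169, ())
        H2 returns [6, (169, ())]
        H3 returns [[6, (169, ())]]
= [[6, (817, ())], [6, (979, ())], [6, (169, ())], [6, (822, ())], [6, (984, ())], [6, (174, ())], [6, (817, ())], [6, (979, ())], [6, (169, ())]]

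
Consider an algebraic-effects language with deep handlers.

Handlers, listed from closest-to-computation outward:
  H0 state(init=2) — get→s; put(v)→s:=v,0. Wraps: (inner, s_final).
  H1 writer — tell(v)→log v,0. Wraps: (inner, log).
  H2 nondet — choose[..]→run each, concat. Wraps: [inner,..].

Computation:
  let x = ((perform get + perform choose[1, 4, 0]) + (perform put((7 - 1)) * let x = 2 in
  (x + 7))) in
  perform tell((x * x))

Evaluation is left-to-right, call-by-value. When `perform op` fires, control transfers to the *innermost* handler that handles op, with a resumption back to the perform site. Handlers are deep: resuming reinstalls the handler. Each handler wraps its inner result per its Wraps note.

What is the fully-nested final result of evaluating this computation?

Evaluation trace:
get @ H0 ⇒ 2
choose[1, 4, 0] @ H2
  branch[0] choose=1:
    put(6) @ H0 ⇒ s:=6
    tell(9) @ H1 ⇒ log+=9
    H0 returns (0, 6)
    H1 returns ((0, 6), (9))
    H2 returns [((0, 6), (9))]
  branch[1] choose=4:
    put(6) @ H0 ⇒ s:=6
    tell(36) @ H1 ⇒ log+=36
    H0 returns (0, 6)
    H1 returns ((0, 6), (36))
    H2 returns [((0, 6), (36))]
  branch[2] choose=0:
    put(6) @ H0 ⇒ s:=6
    tell(4) @ H1 ⇒ log+=4
    H0 returns (0, 6)
    H1 returns ((0, 6), (4))
    H2 returns [((0, 6), (4))]
= [((0, 6), (9)), ((0, 6), (36)), ((0, 6), (4))]

Answer: [((0, 6), (9)), ((0, 6), (36)), ((0, 6), (4))]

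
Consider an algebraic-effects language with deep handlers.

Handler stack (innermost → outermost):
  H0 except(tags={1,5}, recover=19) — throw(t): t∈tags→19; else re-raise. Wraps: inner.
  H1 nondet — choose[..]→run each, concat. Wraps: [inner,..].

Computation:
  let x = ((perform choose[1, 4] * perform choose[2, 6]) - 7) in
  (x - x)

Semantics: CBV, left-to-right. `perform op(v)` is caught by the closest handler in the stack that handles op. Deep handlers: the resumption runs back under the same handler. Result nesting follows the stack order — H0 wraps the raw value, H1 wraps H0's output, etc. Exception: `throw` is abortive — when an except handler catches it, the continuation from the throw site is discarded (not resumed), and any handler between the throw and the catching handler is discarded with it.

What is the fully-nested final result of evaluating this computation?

Answer: [0, 0, 0, 0]

Step-by-step:
choose[1, 4] @ H1
  branch[0] choose=1:
    choose[2, 6] @ H1
      branch[0] choose=2:
        H0 returns 0
        H1 returns [0]
      branch[1] choose=6:
        H0 returns 0
        H1 returns [0]
  branch[1] choose=4:
    choose[2, 6] @ H1
      branch[0] choose=2:
        H0 returns 0
        H1 returns [0]
      branch[1] choose=6:
        H0 returns 0
        H1 returns [0]
= [0, 0, 0, 0]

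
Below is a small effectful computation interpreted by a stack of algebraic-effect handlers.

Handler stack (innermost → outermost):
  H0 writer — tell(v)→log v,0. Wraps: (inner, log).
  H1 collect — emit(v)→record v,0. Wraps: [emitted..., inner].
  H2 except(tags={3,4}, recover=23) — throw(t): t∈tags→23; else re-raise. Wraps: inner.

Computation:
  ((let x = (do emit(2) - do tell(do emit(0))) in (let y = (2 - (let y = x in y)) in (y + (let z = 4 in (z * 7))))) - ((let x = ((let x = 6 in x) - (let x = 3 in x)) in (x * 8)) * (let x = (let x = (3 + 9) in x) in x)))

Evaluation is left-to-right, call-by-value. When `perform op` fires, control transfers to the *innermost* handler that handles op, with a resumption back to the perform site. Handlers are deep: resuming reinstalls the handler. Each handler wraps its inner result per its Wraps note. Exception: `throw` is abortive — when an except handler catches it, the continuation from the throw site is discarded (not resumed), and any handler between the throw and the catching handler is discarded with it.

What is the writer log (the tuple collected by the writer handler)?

Evaluation trace:
emit(2) @ H1 ⇒ out+=2
emit(0) @ H1 ⇒ out+=0
tell(0) @ H0 ⇒ log+=0
H0 returns (-258, (0))
H1 returns [2, 0, (-258, (0))]
H2 returns [2, 0, (-258, (0))]
= [2, 0, (-258, (0))]

Answer: (0)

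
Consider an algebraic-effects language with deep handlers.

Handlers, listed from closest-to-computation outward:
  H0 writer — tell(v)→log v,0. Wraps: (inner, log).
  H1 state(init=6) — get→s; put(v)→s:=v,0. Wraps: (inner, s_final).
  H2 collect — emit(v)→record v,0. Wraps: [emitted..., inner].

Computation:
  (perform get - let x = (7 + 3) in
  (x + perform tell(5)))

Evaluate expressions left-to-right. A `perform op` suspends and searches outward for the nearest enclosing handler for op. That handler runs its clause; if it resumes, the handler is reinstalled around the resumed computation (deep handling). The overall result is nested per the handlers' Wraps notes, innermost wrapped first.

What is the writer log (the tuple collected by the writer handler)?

Answer: (5)

Step-by-step:
get @ H1 ⇒ 6
tell(5) @ H0 ⇒ log+=5
H0 returns (-4, (5))
H1 returns ((-4, (5)), 6)
H2 returns [((-4, (5)), 6)]
= [((-4, (5)), 6)]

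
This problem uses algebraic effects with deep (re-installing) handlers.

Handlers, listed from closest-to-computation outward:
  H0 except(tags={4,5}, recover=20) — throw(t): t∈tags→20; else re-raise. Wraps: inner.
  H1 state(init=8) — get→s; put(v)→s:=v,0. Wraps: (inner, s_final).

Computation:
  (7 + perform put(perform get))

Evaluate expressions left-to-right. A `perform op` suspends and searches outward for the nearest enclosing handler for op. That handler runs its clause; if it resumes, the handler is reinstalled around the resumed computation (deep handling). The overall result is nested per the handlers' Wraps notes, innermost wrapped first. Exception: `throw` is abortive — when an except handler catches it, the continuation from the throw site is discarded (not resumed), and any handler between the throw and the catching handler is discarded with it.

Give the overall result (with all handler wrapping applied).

Evaluation trace:
get @ H1 ⇒ 8
put(8) @ H1 ⇒ s:=8
H0 returns 7
H1 returns (7, 8)
= (7, 8)

Answer: (7, 8)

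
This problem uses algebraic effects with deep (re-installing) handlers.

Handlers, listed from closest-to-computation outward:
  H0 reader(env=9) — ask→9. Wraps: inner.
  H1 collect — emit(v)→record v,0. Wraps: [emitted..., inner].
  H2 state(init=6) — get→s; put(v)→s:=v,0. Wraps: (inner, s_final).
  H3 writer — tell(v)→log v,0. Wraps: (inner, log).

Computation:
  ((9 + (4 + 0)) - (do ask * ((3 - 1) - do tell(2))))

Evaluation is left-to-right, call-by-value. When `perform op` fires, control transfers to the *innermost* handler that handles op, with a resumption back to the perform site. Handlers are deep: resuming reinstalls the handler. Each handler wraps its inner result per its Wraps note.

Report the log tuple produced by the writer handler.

Step-by-step:
ask @ H0 ⇒ 9
tell(2) @ H3 ⇒ log+=2
H0 returns -5
H1 returns [-5]
H2 returns ([-5], 6)
H3 returns (([-5], 6), (2))
= (([-5], 6), (2))

Answer: (2)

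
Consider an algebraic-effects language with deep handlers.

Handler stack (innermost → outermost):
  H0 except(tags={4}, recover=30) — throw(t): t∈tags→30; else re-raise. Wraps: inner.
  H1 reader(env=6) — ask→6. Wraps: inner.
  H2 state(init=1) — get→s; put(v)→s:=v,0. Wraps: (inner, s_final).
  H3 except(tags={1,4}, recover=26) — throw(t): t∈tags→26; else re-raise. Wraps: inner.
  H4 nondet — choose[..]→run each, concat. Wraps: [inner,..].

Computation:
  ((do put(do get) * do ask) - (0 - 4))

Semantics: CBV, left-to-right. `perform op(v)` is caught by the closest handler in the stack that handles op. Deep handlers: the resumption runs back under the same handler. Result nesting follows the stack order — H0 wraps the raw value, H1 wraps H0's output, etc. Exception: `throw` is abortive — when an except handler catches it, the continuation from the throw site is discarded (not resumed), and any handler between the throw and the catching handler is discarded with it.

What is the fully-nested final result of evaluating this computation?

Working:
get @ H2 ⇒ 1
put(1) @ H2 ⇒ s:=1
ask @ H1 ⇒ 6
H0 returns 4
H1 returns 4
H2 returns (4, 1)
H3 returns (4, 1)
H4 returns [(4, 1)]
= [(4, 1)]

Answer: [(4, 1)]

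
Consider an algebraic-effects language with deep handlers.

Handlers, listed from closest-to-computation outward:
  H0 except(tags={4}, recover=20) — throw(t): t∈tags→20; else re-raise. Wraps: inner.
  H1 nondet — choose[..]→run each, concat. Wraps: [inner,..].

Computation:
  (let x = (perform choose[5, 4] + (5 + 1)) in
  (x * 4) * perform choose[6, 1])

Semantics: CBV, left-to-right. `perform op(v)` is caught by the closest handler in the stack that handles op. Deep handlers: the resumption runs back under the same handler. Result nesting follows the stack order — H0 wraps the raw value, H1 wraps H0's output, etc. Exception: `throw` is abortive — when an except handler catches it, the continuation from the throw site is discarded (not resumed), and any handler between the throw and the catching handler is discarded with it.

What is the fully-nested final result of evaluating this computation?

Step-by-step:
choose[5, 4] @ H1
  branch[0] choose=5:
    choose[6, 1] @ H1
      branch[0] choose=6:
        H0 returns 264
        H1 returns [264]
      branch[1] choose=1:
        H0 returns 44
        H1 returns [44]
  branch[1] choose=4:
    choose[6, 1] @ H1
      branch[0] choose=6:
        H0 returns 240
        H1 returns [240]
      branch[1] choose=1:
        H0 returns 40
        H1 returns [40]
= [264, 44, 240, 40]

Answer: [264, 44, 240, 40]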